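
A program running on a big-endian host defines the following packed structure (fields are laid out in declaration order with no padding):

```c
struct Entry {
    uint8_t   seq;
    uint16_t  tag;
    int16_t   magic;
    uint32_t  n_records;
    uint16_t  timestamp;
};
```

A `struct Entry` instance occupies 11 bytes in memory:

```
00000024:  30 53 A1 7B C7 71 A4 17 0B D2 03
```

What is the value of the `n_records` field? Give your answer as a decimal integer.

1906579211

`n_records` follows `seq` (1 B), `tag` (2 B), `magic` (2 B), so it starts at offset 1 + 2 + 2 = 5 and occupies 4 bytes.
Bytes at offsets 5..8: 71 A4 17 0B.
In big-endian order the high byte comes first in memory.
The bytes are already most-significant first: 0x71A4170B.
0x71A4170B = 1906579211.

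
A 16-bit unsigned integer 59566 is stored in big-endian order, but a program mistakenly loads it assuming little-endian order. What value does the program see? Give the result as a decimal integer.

59566 in 16-bit hexadecimal is 0xE8AE.
Stored big-endian, the bytes at ascending addresses are E8 AE.
Read back as little-endian, the first byte is least significant, giving 0xAEE8.
0xAEE8 = 44776.

44776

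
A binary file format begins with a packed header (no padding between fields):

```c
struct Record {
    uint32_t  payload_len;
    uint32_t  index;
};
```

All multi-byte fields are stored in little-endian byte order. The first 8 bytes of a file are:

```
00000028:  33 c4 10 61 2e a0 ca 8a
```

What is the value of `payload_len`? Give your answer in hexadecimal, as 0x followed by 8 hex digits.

`payload_len` is the first field, at byte offset 0, occupying 4 bytes.
Bytes at offsets 0..3: 33 C4 10 61.
In little-endian order the low byte comes first in memory.
Reassemble most-significant byte first: 61 10 C4 33 → 0x6110C433.

0x6110C433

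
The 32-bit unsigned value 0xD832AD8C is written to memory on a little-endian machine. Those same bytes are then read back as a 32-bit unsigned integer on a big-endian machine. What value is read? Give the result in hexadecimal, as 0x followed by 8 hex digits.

Stored little-endian, the bytes at ascending addresses are 8C AD 32 D8.
Read back as big-endian, the last byte is least significant, giving 0x8CAD32D8.

0x8CAD32D8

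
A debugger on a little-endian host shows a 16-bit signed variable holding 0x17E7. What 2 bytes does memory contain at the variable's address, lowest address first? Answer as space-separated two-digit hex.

E7 17

Split into bytes (most-significant first): 17 E7.
In little-endian order the low byte comes first in memory.
So at ascending addresses the bytes are E7 17.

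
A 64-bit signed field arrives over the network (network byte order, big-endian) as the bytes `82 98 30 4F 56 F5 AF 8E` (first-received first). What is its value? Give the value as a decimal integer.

-9036419534999408754

Big-endian: lowest address holds the most-significant byte.
The bytes are already most-significant first: 0x8298304F56F5AF8E.
Top bit is set, so as a signed 64-bit value this is 0x8298304F56F5AF8E − 2^64 = -9036419534999408754.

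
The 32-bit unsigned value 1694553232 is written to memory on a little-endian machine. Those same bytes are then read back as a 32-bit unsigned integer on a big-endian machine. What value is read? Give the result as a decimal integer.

2429812837

1694553232 in 32-bit hexadecimal is 0x6500D490.
Stored little-endian, the bytes at ascending addresses are 90 D4 00 65.
Read back as big-endian, the last byte is least significant, giving 0x90D40065.
0x90D40065 = 2429812837.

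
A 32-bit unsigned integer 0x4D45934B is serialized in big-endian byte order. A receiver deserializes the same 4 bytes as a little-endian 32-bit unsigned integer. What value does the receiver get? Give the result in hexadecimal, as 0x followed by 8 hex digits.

0x4B93454D

Stored big-endian, the bytes at ascending addresses are 4D 45 93 4B.
Read back as little-endian, the first byte is least significant, giving 0x4B93454D.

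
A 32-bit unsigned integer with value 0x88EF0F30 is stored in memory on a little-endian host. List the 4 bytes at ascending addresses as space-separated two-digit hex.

30 0F EF 88

Split into bytes (most-significant first): 88 EF 0F 30.
Little-endian: lowest address holds the least-significant byte.
So at ascending addresses the bytes are 30 0F EF 88.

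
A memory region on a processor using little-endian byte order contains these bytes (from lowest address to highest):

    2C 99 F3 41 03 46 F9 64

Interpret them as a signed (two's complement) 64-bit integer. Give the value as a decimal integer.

Little-endian: lowest address holds the least-significant byte.
Reassemble most-significant byte first: 64 F9 46 03 41 F3 99 2C → 0x64F9460341F3992C.
0x64F9460341F3992C = 7275923652799076652.

7275923652799076652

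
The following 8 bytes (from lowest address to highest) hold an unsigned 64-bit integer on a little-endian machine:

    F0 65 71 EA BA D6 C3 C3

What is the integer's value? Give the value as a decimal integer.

14106354556140086768

In little-endian order the low byte comes first in memory.
Reassemble most-significant byte first: C3 C3 D6 BA EA 71 65 F0 → 0xC3C3D6BAEA7165F0.
0xC3C3D6BAEA7165F0 = 14106354556140086768.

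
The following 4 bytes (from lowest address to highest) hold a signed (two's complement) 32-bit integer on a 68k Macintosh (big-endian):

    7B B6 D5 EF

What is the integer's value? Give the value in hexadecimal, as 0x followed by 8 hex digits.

In big-endian order the high byte comes first in memory.
The bytes are already most-significant first: 0x7BB6D5EF.

0x7BB6D5EF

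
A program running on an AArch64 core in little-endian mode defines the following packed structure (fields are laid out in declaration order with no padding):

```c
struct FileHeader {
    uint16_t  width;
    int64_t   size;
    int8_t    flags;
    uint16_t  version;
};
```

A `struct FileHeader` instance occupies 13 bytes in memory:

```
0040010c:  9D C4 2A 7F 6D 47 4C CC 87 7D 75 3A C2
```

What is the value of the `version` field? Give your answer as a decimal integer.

49722

`version` follows `width` (2 B), `size` (8 B), `flags` (1 B), so it starts at offset 2 + 8 + 1 = 11 and occupies 2 bytes.
Bytes at offsets 11..12: 3A C2.
Little-endian stores the least-significant byte at the lowest address.
Reassemble most-significant byte first: C2 3A → 0xC23A.
0xC23A = 49722.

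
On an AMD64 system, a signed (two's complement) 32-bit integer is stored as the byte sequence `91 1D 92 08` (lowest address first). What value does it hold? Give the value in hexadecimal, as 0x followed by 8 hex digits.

0x08921D91

In little-endian order the low byte comes first in memory.
Reassemble most-significant byte first: 08 92 1D 91 → 0x08921D91.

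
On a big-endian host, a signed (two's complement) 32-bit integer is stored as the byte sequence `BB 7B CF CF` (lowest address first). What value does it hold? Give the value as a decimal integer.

In big-endian order the high byte comes first in memory.
The bytes are already most-significant first: 0xBB7BCFCF.
Top bit is set, so as a signed 32-bit value this is 0xBB7BCFCF − 2^32 = -1149513777.

-1149513777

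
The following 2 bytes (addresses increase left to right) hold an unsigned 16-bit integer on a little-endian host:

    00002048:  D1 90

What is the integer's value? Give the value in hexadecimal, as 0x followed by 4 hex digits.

Little-endian: lowest address holds the least-significant byte.
Reassemble most-significant byte first: 90 D1 → 0x90D1.

0x90D1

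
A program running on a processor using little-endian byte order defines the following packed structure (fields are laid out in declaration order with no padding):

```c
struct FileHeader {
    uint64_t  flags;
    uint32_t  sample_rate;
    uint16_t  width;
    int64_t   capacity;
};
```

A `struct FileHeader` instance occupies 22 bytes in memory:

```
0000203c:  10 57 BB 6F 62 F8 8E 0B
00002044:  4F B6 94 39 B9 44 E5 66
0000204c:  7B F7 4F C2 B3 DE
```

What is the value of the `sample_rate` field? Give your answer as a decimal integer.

`sample_rate` follows `flags` (8 bytes), so it starts at byte offset 8 and occupies 4 bytes.
Bytes at offsets 8..11: 4F B6 94 39.
Little-endian: lowest address holds the least-significant byte.
Reassemble most-significant byte first: 39 94 B6 4F → 0x3994B64F.
0x3994B64F = 966047311.

966047311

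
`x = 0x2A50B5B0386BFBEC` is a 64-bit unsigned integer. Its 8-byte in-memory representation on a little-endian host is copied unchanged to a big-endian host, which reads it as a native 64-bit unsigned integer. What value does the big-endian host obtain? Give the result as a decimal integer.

17076360303332380714

Stored little-endian, the bytes at ascending addresses are EC FB 6B 38 B0 B5 50 2A.
Read back as big-endian, the last byte is least significant, giving 0xECFB6B38B0B5502A.
0xECFB6B38B0B5502A = 17076360303332380714.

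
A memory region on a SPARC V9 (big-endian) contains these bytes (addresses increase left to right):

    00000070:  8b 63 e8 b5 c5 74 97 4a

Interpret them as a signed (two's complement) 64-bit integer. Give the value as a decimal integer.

Big-endian stores the most-significant byte at the lowest address.
The bytes are already most-significant first: 0x8B63E8B5C574974A.
Top bit is set, so as a signed 64-bit value this is 0x8B63E8B5C574974A − 2^64 = -8402616612343736502.

-8402616612343736502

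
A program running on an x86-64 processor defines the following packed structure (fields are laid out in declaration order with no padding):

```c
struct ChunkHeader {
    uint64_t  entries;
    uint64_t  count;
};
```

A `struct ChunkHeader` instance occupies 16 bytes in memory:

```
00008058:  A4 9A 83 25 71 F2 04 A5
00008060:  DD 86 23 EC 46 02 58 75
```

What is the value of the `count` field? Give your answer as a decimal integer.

8455510804020823773

`count` follows `entries` (8 bytes), so it starts at byte offset 8 and occupies 8 bytes.
Bytes at offsets 8..15: DD 86 23 EC 46 02 58 75.
Little-endian stores the least-significant byte at the lowest address.
Reassemble most-significant byte first: 75 58 02 46 EC 23 86 DD → 0x75580246EC2386DD.
0x75580246EC2386DD = 8455510804020823773.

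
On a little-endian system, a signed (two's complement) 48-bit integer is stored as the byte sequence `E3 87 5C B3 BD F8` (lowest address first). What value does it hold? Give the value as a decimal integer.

-7981335017501

Little-endian: lowest address holds the least-significant byte.
Reassemble most-significant byte first: F8 BD B3 5C 87 E3 → 0xF8BDB35C87E3.
Top bit is set, so as a signed 48-bit value this is 0xF8BDB35C87E3 − 2^48 = -7981335017501.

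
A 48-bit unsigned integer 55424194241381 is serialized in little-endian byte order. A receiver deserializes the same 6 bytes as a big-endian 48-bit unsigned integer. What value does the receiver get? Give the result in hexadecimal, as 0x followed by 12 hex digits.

55424194241381 in 48-bit hexadecimal is 0x32687368E365.
Stored little-endian, the bytes at ascending addresses are 65 E3 68 73 68 32.
Read back as big-endian, the last byte is least significant, giving 0x65E368736832.

0x65E368736832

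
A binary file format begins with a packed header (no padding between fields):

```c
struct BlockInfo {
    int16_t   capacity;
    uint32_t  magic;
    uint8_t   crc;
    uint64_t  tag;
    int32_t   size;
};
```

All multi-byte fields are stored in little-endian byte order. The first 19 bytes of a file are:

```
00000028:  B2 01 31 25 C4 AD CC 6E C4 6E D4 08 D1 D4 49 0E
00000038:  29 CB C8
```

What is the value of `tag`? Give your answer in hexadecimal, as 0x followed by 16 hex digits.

0x49D4D108D46EC46E

`tag` follows `capacity` (2 B), `magic` (4 B), `crc` (1 B), so it starts at offset 2 + 4 + 1 = 7 and occupies 8 bytes.
Bytes at offsets 7..14: 6E C4 6E D4 08 D1 D4 49.
Little-endian: lowest address holds the least-significant byte.
Reassemble most-significant byte first: 49 D4 D1 08 D4 6E C4 6E → 0x49D4D108D46EC46E.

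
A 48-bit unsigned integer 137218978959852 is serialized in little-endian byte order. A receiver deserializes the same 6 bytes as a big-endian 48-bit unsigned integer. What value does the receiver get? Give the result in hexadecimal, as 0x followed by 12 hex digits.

137218978959852 in 48-bit hexadecimal is 0x7CCCC87F51EC.
Stored little-endian, the bytes at ascending addresses are EC 51 7F C8 CC 7C.
Read back as big-endian, the last byte is least significant, giving 0xEC517FC8CC7C.

0xEC517FC8CC7C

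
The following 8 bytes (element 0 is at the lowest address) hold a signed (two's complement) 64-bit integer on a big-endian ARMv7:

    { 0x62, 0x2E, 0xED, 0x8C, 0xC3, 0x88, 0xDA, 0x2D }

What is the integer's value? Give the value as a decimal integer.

Big-endian stores the most-significant byte at the lowest address.
The bytes are already most-significant first: 0x622EED8CC388DA2D.
0x622EED8CC388DA2D = 7074853253477358125.

7074853253477358125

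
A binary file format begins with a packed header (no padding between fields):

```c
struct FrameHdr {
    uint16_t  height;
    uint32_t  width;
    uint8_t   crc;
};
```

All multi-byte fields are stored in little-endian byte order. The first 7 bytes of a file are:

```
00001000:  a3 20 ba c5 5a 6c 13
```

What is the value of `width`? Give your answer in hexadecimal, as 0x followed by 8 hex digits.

0x6C5AC5BA

`width` follows `height` (2 bytes), so it starts at byte offset 2 and occupies 4 bytes.
Bytes at offsets 2..5: BA C5 5A 6C.
Little-endian: lowest address holds the least-significant byte.
Reassemble most-significant byte first: 6C 5A C5 BA → 0x6C5AC5BA.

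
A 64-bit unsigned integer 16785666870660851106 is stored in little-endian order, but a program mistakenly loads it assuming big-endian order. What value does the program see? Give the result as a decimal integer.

16785666870660851106 in 64-bit hexadecimal is 0xE8F2AB15A7C865A2.
Stored little-endian, the bytes at ascending addresses are A2 65 C8 A7 15 AB F2 E8.
Read back as big-endian, the last byte is least significant, giving 0xA265C8A715ABF2E8.
0xA265C8A715ABF2E8 = 11701979826740785896.

11701979826740785896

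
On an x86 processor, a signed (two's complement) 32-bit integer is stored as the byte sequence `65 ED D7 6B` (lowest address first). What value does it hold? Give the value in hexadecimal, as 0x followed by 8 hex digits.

In little-endian order the low byte comes first in memory.
Reassemble most-significant byte first: 6B D7 ED 65 → 0x6BD7ED65.

0x6BD7ED65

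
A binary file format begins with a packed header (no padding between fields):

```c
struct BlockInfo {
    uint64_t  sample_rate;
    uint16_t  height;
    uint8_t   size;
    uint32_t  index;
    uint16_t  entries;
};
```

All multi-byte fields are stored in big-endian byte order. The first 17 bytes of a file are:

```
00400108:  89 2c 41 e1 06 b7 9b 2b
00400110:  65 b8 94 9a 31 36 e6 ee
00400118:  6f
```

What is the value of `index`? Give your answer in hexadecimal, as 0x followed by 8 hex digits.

`index` follows `sample_rate` (8 B), `height` (2 B), `size` (1 B), so it starts at offset 8 + 2 + 1 = 11 and occupies 4 bytes.
Bytes at offsets 11..14: 9A 31 36 E6.
In big-endian order the high byte comes first in memory.
The bytes are already most-significant first: 0x9A3136E6.

0x9A3136E6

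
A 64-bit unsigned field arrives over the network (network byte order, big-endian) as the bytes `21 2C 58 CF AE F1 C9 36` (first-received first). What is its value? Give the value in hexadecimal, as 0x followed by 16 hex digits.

0x212C58CFAEF1C936

Big-endian stores the most-significant byte at the lowest address.
The bytes are already most-significant first: 0x212C58CFAEF1C936.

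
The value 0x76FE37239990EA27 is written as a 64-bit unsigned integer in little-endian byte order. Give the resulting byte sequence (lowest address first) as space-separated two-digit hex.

Split into bytes (most-significant first): 76 FE 37 23 99 90 EA 27.
Little-endian: lowest address holds the least-significant byte.
So at ascending addresses the bytes are 27 EA 90 99 23 37 FE 76.

27 EA 90 99 23 37 FE 76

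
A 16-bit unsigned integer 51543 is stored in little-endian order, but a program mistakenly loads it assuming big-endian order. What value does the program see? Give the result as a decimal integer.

51543 in 16-bit hexadecimal is 0xC957.
Stored little-endian, the bytes at ascending addresses are 57 C9.
Read back as big-endian, the last byte is least significant, giving 0x57C9.
0x57C9 = 22473.

22473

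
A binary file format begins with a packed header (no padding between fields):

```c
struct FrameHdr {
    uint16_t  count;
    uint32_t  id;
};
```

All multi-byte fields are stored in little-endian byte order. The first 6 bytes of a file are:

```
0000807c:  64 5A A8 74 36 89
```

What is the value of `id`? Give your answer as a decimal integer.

`id` follows `count` (2 bytes), so it starts at byte offset 2 and occupies 4 bytes.
Bytes at offsets 2..5: A8 74 36 89.
Little-endian stores the least-significant byte at the lowest address.
Reassemble most-significant byte first: 89 36 74 A8 → 0x893674A8.
0x893674A8 = 2302047400.

2302047400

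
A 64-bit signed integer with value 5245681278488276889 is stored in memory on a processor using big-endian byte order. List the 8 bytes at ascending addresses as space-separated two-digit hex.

5245681278488276889 in hexadecimal, padded to 64 bits, is 0x48CC67547935EF99.
Split into bytes (most-significant first): 48 CC 67 54 79 35 EF 99.
In big-endian order the high byte comes first in memory.
So the memory order matches the most-significant-first order: 48 CC 67 54 79 35 EF 99.

48 CC 67 54 79 35 EF 99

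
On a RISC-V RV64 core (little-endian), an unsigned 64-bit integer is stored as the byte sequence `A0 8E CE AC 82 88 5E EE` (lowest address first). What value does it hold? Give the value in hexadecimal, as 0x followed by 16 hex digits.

Little-endian: lowest address holds the least-significant byte.
Reassemble most-significant byte first: EE 5E 88 82 AC CE 8E A0 → 0xEE5E8882ACCE8EA0.

0xEE5E8882ACCE8EA0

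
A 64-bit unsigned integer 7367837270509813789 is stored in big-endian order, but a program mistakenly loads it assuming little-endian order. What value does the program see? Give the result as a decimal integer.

7367837270509813789 in 64-bit hexadecimal is 0x663FD0F6079F001D.
Stored big-endian, the bytes at ascending addresses are 66 3F D0 F6 07 9F 00 1D.
Read back as little-endian, the first byte is least significant, giving 0x1D009F07F6D03F66.
0x1D009F07F6D03F66 = 2089845083654340454.

2089845083654340454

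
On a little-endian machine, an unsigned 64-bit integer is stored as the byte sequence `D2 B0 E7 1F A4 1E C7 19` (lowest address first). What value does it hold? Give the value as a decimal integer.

1857487061572366546

Little-endian: lowest address holds the least-significant byte.
Reassemble most-significant byte first: 19 C7 1E A4 1F E7 B0 D2 → 0x19C71EA41FE7B0D2.
0x19C71EA41FE7B0D2 = 1857487061572366546.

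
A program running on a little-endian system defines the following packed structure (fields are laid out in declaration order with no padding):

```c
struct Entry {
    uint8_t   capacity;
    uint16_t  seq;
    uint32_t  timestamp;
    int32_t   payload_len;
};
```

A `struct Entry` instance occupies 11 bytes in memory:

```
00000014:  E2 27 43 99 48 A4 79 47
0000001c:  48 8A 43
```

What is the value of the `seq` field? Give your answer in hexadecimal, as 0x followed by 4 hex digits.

0x4327

`seq` follows `capacity` (1 byte), so it starts at byte offset 1 and occupies 2 bytes.
Bytes at offsets 1..2: 27 43.
Little-endian: lowest address holds the least-significant byte.
Reassemble most-significant byte first: 43 27 → 0x4327.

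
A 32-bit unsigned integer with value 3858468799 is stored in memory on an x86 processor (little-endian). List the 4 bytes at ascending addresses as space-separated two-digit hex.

3858468799 in hexadecimal, padded to 32 bits, is 0xE5FB8FBF.
Split into bytes (most-significant first): E5 FB 8F BF.
Little-endian: lowest address holds the least-significant byte.
So at ascending addresses the bytes are BF 8F FB E5.

BF 8F FB E5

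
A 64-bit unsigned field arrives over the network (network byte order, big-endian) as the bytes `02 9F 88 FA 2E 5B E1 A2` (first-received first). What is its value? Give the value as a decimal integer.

189020317473825186

Big-endian stores the most-significant byte at the lowest address.
The bytes are already most-significant first: 0x029F88FA2E5BE1A2.
0x029F88FA2E5BE1A2 = 189020317473825186.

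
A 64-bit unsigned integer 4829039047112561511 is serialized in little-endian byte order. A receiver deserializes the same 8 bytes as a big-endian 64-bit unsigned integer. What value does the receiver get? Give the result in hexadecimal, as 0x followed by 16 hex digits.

4829039047112561511 in 64-bit hexadecimal is 0x4304316D91A29367.
Stored little-endian, the bytes at ascending addresses are 67 93 A2 91 6D 31 04 43.
Read back as big-endian, the last byte is least significant, giving 0x6793A2916D310443.

0x6793A2916D310443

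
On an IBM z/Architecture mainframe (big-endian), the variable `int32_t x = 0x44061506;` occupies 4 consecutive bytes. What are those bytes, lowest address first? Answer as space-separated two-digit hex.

44 06 15 06

Split into bytes (most-significant first): 44 06 15 06.
Big-endian stores the most-significant byte at the lowest address.
So the memory order matches the most-significant-first order: 44 06 15 06.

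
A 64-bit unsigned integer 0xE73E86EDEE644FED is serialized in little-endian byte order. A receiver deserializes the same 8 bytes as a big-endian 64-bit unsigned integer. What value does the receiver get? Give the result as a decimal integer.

17099997287499054823

Stored little-endian, the bytes at ascending addresses are ED 4F 64 EE ED 86 3E E7.
Read back as big-endian, the last byte is least significant, giving 0xED4F64EEED863EE7.
0xED4F64EEED863EE7 = 17099997287499054823.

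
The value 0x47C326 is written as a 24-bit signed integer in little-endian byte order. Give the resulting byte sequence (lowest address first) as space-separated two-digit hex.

Split into bytes (most-significant first): 47 C3 26.
In little-endian order the low byte comes first in memory.
So at ascending addresses the bytes are 26 C3 47.

26 C3 47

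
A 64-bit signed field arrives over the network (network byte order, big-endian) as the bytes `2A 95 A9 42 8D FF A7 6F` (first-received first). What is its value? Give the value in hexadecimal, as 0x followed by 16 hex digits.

Big-endian: lowest address holds the most-significant byte.
The bytes are already most-significant first: 0x2A95A9428DFFA76F.

0x2A95A9428DFFA76F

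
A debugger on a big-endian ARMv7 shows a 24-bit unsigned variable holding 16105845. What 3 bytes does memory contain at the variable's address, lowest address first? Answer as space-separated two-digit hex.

F5 C1 75

16105845 in hexadecimal, padded to 24 bits, is 0xF5C175.
Split into bytes (most-significant first): F5 C1 75.
Big-endian: lowest address holds the most-significant byte.
So the memory order matches the most-significant-first order: F5 C1 75.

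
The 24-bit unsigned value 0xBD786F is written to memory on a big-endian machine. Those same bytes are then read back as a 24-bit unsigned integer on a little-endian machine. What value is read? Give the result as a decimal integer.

Stored big-endian, the bytes at ascending addresses are BD 78 6F.
Read back as little-endian, the first byte is least significant, giving 0x6F78BD.
0x6F78BD = 7305405.

7305405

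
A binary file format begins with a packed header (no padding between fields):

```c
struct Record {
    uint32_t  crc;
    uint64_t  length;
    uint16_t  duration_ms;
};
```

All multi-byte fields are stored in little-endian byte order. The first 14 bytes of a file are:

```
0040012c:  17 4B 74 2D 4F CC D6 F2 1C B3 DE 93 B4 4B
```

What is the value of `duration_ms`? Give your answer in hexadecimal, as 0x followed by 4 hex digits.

0x4BB4

`duration_ms` follows `crc` (4 B), `length` (8 B), so it starts at offset 4 + 8 = 12 and occupies 2 bytes.
Bytes at offsets 12..13: B4 4B.
Little-endian stores the least-significant byte at the lowest address.
Reassemble most-significant byte first: 4B B4 → 0x4BB4.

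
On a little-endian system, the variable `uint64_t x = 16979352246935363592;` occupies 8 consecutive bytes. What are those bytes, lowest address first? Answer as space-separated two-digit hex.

16979352246935363592 in hexadecimal, padded to 64 bits, is 0xEBA2C6E87AD02008.
Split into bytes (most-significant first): EB A2 C6 E8 7A D0 20 08.
Little-endian: lowest address holds the least-significant byte.
So at ascending addresses the bytes are 08 20 D0 7A E8 C6 A2 EB.

08 20 D0 7A E8 C6 A2 EB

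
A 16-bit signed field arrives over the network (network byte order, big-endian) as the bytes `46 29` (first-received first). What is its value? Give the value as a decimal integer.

17961

In big-endian order the high byte comes first in memory.
The bytes are already most-significant first: 0x4629.
0x4629 = 17961.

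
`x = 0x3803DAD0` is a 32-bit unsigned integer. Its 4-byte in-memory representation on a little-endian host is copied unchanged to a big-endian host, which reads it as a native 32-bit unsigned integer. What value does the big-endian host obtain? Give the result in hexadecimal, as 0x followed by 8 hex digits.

0xD0DA0338

Stored little-endian, the bytes at ascending addresses are D0 DA 03 38.
Read back as big-endian, the last byte is least significant, giving 0xD0DA0338.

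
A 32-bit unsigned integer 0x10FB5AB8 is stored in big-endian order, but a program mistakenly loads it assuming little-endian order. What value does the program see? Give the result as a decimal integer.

Stored big-endian, the bytes at ascending addresses are 10 FB 5A B8.
Read back as little-endian, the first byte is least significant, giving 0xB85AFB10.
0xB85AFB10 = 3092970256.

3092970256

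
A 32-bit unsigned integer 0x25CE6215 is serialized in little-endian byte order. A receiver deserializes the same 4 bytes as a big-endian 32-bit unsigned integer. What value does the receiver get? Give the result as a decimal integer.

358796837

Stored little-endian, the bytes at ascending addresses are 15 62 CE 25.
Read back as big-endian, the last byte is least significant, giving 0x1562CE25.
0x1562CE25 = 358796837.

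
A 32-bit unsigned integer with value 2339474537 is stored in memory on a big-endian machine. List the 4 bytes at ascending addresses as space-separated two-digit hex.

8B 71 8C 69

2339474537 in hexadecimal, padded to 32 bits, is 0x8B718C69.
Split into bytes (most-significant first): 8B 71 8C 69.
In big-endian order the high byte comes first in memory.
So the memory order matches the most-significant-first order: 8B 71 8C 69.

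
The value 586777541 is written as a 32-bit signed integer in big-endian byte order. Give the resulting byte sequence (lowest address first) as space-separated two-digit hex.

586777541 in hexadecimal, padded to 32 bits, is 0x22F983C5.
Split into bytes (most-significant first): 22 F9 83 C5.
In big-endian order the high byte comes first in memory.
So the memory order matches the most-significant-first order: 22 F9 83 C5.

22 F9 83 C5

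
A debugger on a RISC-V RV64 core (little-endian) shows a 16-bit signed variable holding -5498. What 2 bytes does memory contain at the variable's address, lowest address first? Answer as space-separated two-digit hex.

86 EA

Two's complement of -5498 in 16 bits: 5498 = 0x157A; invert → 0xEA85; add 1 → 0xEA86.
Split into bytes (most-significant first): EA 86.
Little-endian stores the least-significant byte at the lowest address.
So at ascending addresses the bytes are 86 EA.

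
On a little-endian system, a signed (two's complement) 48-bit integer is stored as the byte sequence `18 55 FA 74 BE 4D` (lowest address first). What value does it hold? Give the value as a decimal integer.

85480401687832

In little-endian order the low byte comes first in memory.
Reassemble most-significant byte first: 4D BE 74 FA 55 18 → 0x4DBE74FA5518.
0x4DBE74FA5518 = 85480401687832.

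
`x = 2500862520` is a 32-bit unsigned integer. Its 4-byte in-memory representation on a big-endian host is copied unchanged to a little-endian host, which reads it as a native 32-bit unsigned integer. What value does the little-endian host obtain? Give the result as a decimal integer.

2500862520 in 32-bit hexadecimal is 0x95102238.
Stored big-endian, the bytes at ascending addresses are 95 10 22 38.
Read back as little-endian, the first byte is least significant, giving 0x38221095.
0x38221095 = 941756565.

941756565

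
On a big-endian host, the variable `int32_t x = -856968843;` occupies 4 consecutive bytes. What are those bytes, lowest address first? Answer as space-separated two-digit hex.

Two's complement of -856968843 in 32 bits: 856968843 = 0x33144E8B; invert → 0xCCEBB174; add 1 → 0xCCEBB175.
Split into bytes (most-significant first): CC EB B1 75.
Big-endian stores the most-significant byte at the lowest address.
So the memory order matches the most-significant-first order: CC EB B1 75.

CC EB B1 75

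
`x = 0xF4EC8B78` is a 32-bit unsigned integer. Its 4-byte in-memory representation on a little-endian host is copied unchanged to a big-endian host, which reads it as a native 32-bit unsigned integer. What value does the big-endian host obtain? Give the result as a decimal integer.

Stored little-endian, the bytes at ascending addresses are 78 8B EC F4.
Read back as big-endian, the last byte is least significant, giving 0x788BECF4.
0x788BECF4 = 2022436084.

2022436084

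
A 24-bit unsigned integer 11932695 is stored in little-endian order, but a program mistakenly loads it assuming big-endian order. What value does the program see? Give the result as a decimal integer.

1512630

11932695 in 24-bit hexadecimal is 0xB61417.
Stored little-endian, the bytes at ascending addresses are 17 14 B6.
Read back as big-endian, the last byte is least significant, giving 0x1714B6.
0x1714B6 = 1512630.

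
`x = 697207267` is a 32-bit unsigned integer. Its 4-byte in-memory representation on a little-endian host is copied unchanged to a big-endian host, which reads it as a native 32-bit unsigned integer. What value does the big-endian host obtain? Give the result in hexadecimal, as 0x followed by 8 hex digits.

697207267 in 32-bit hexadecimal is 0x298E89E3.
Stored little-endian, the bytes at ascending addresses are E3 89 8E 29.
Read back as big-endian, the last byte is least significant, giving 0xE3898E29.

0xE3898E29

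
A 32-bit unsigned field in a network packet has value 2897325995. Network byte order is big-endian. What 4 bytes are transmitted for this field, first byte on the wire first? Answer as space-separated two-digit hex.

AC B1 AF AB

2897325995 in hexadecimal, padded to 32 bits, is 0xACB1AFAB.
Split into bytes (most-significant first): AC B1 AF AB.
In big-endian order the high byte comes first in memory.
So the memory order matches the most-significant-first order: AC B1 AF AB.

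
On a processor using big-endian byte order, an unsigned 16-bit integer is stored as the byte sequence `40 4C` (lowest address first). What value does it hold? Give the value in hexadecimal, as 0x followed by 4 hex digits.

In big-endian order the high byte comes first in memory.
The bytes are already most-significant first: 0x404C.

0x404C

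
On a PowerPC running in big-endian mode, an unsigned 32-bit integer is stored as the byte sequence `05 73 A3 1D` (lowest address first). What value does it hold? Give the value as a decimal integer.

Big-endian: lowest address holds the most-significant byte.
The bytes are already most-significant first: 0x0573A31D.
0x0573A31D = 91464477.

91464477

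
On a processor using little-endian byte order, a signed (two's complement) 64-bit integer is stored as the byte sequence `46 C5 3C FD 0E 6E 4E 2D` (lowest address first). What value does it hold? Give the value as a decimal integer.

In little-endian order the low byte comes first in memory.
Reassemble most-significant byte first: 2D 4E 6E 0E FD 3C C5 46 → 0x2D4E6E0EFD3CC546.
0x2D4E6E0EFD3CC546 = 3264667790547404102.

3264667790547404102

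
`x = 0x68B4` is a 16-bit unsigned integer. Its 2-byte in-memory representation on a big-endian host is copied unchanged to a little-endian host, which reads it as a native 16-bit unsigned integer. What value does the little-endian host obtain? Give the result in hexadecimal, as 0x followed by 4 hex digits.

0xB468

Stored big-endian, the bytes at ascending addresses are 68 B4.
Read back as little-endian, the first byte is least significant, giving 0xB468.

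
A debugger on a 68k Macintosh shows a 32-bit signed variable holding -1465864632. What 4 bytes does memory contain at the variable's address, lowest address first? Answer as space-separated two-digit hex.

A8 A0 AE 48

Two's complement of -1465864632 in 32 bits: 1465864632 = 0x575F51B8; invert → 0xA8A0AE47; add 1 → 0xA8A0AE48.
Split into bytes (most-significant first): A8 A0 AE 48.
In big-endian order the high byte comes first in memory.
So the memory order matches the most-significant-first order: A8 A0 AE 48.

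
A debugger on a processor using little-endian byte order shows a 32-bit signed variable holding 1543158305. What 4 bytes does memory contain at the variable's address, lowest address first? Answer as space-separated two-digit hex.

1543158305 in hexadecimal, padded to 32 bits, is 0x5BFABA21.
Split into bytes (most-significant first): 5B FA BA 21.
In little-endian order the low byte comes first in memory.
So at ascending addresses the bytes are 21 BA FA 5B.

21 BA FA 5B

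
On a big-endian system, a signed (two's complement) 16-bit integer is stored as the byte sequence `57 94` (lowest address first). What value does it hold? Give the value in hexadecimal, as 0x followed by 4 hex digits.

Big-endian stores the most-significant byte at the lowest address.
The bytes are already most-significant first: 0x5794.

0x5794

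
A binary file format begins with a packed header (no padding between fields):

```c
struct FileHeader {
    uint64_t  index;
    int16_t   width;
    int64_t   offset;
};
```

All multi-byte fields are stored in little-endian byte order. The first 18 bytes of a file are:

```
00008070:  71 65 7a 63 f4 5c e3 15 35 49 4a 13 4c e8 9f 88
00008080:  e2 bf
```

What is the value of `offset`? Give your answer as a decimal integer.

-4619980047350230198

`offset` follows `index` (8 B), `width` (2 B), so it starts at offset 8 + 2 = 10 and occupies 8 bytes.
Bytes at offsets 10..17: 4A 13 4C E8 9F 88 E2 BF.
In little-endian order the low byte comes first in memory.
Reassemble most-significant byte first: BF E2 88 9F E8 4C 13 4A → 0xBFE2889FE84C134A.
Top bit is set, so as a signed 64-bit value this is 0xBFE2889FE84C134A − 2^64 = -4619980047350230198.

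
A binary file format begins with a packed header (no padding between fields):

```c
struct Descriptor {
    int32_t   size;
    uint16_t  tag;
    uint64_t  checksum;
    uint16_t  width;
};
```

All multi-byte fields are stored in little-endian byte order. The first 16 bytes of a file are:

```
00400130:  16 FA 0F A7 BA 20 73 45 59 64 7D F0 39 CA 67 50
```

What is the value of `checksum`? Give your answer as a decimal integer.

`checksum` follows `size` (4 B), `tag` (2 B), so it starts at offset 4 + 2 = 6 and occupies 8 bytes.
Bytes at offsets 6..13: 73 45 59 64 7D F0 39 CA.
In little-endian order the low byte comes first in memory.
Reassemble most-significant byte first: CA 39 F0 7D 64 59 45 73 → 0xCA39F07D64594573.
0xCA39F07D64594573 = 14571942490679100787.

14571942490679100787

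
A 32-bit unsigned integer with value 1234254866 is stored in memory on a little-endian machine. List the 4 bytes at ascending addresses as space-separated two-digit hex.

12 3C 91 49

1234254866 in hexadecimal, padded to 32 bits, is 0x49913C12.
Split into bytes (most-significant first): 49 91 3C 12.
Little-endian stores the least-significant byte at the lowest address.
So at ascending addresses the bytes are 12 3C 91 49.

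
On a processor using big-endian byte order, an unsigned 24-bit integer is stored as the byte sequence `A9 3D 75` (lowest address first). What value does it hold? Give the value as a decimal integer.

11091317

Big-endian: lowest address holds the most-significant byte.
The bytes are already most-significant first: 0xA93D75.
0xA93D75 = 11091317.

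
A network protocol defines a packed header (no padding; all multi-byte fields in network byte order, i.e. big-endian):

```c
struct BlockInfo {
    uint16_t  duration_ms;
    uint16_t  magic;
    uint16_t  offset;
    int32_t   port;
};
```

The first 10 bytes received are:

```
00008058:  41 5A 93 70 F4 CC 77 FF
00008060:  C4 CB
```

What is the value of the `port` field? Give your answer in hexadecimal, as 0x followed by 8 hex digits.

0x77FFC4CB

`port` follows `duration_ms` (2 B), `magic` (2 B), `offset` (2 B), so it starts at offset 2 + 2 + 2 = 6 and occupies 4 bytes.
Bytes at offsets 6..9: 77 FF C4 CB.
In big-endian order the high byte comes first in memory.
The bytes are already most-significant first: 0x77FFC4CB.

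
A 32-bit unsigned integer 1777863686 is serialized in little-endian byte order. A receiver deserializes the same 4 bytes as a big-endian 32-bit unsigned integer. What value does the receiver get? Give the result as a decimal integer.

101513321

1777863686 in 32-bit hexadecimal is 0x69F80C06.
Stored little-endian, the bytes at ascending addresses are 06 0C F8 69.
Read back as big-endian, the last byte is least significant, giving 0x060CF869.
0x060CF869 = 101513321.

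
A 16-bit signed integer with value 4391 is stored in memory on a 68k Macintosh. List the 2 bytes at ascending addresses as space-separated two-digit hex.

11 27

4391 in hexadecimal, padded to 16 bits, is 0x1127.
Split into bytes (most-significant first): 11 27.
In big-endian order the high byte comes first in memory.
So the memory order matches the most-significant-first order: 11 27.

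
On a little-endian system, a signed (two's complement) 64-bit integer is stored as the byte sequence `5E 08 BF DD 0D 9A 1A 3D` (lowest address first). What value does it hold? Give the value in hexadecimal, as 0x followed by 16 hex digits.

Little-endian: lowest address holds the least-significant byte.
Reassemble most-significant byte first: 3D 1A 9A 0D DD BF 08 5E → 0x3D1A9A0DDDBF085E.

0x3D1A9A0DDDBF085E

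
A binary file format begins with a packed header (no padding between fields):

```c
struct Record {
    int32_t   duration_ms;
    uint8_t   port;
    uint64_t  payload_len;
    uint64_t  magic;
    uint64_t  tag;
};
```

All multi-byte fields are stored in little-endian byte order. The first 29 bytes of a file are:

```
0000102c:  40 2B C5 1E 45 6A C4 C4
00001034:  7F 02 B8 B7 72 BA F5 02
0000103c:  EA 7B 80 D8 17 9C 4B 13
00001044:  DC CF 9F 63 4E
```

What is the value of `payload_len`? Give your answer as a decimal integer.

8266277961934881898

`payload_len` follows `duration_ms` (4 B), `port` (1 B), so it starts at offset 4 + 1 = 5 and occupies 8 bytes.
Bytes at offsets 5..12: 6A C4 C4 7F 02 B8 B7 72.
In little-endian order the low byte comes first in memory.
Reassemble most-significant byte first: 72 B7 B8 02 7F C4 C4 6A → 0x72B7B8027FC4C46A.
0x72B7B8027FC4C46A = 8266277961934881898.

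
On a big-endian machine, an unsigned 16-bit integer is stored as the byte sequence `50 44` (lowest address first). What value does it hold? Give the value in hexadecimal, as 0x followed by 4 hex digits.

0x5044

In big-endian order the high byte comes first in memory.
The bytes are already most-significant first: 0x5044.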